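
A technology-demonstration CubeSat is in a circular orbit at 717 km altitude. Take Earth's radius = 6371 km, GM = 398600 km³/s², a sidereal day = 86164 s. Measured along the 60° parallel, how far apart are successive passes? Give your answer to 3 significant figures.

Semi-major axis a = 6371 + 717 = 7088 km. Period T = 2π√(a³/μ) = 2π√(7088³/398600) = 5938.8 s = 98.98 min.
Node shift per orbit = (5938.8/86164) × 360° = 24.81°.
Equatorial spacing = 24.81 × 111.2 km/° = 2759 km.
At 60° latitude, spacing = 2759 × cos(60°) = 1380 km.

1380 km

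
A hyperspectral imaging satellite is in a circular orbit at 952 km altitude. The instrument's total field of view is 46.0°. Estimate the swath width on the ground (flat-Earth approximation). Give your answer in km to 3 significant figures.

808 km

Half-angle = 46.0°/2 = 23°.
Swath width ≈ 2h·tan(θ/2) = 2 × 952 × tan(23°) = 808.2 km.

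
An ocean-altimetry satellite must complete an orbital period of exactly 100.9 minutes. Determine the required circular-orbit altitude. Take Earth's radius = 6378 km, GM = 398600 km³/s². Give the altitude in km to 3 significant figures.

801 km

T = 100.9 min = 6054.0 s.
From T = 2π√(a³/μ): a = (μ T²/4π²)^(1/3) = (398600 × 6054.0² / 4π²)^(1/3) = 7179 km.
Altitude h = a − R = 7179 − 6378 = 801 km.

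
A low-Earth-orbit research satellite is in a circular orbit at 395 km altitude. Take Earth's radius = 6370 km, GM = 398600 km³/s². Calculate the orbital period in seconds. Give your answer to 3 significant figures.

Semi-major axis a = 6370 + 395 = 6765 km. Period T = 2π√(a³/μ) = 2π√(6765³/398600) = 5537.5 s = 92.29 min.

5540 seconds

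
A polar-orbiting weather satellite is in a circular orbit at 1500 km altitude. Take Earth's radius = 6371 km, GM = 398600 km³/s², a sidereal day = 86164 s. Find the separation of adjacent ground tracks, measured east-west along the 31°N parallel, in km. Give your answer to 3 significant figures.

Semi-major axis a = 6371 + 1500 = 7871 km. Period T = 2π√(a³/μ) = 2π√(7871³/398600) = 6949.5 s = 115.83 min.
Node shift per orbit = (6949.5/86164) × 360° = 29.04°.
Equatorial spacing = 29.04 × 111.2 km/° = 3229 km.
At 31° latitude, spacing = 3229 × cos(31°) = 2767 km.

2770 km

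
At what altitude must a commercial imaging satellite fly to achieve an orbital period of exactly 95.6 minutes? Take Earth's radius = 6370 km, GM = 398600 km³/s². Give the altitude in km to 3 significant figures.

T = 95.6 min = 5736.0 s.
From T = 2π√(a³/μ): a = (μ T²/4π²)^(1/3) = (398600 × 5736.0² / 4π²)^(1/3) = 6926 km.
Altitude h = a − R = 6926 − 6370 = 556 km.

556 km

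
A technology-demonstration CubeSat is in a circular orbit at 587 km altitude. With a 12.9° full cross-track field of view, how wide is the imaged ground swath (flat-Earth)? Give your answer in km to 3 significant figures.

133 km

Half-angle = 12.9°/2 = 6.45°.
Swath width ≈ 2h·tan(θ/2) = 2 × 587 × tan(6.45°) = 132.7 km.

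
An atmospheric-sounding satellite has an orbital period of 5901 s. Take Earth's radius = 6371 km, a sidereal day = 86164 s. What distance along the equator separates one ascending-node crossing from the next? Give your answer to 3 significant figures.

2740 km

During one orbit Earth rotates (5901.0 / 86164) × 360° = 24.65°.
At the equator that is 24.65° × (2π·6371/360) km/° = 24.65 × 111.2 = 2741 km.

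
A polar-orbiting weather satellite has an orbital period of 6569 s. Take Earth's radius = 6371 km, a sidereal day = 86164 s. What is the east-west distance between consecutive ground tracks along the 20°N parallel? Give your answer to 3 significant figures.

Node shift per orbit = (6569.0/86164) × 360° = 27.45°.
Equatorial spacing = 27.45 × 111.2 km/° = 3052 km.
At 20° latitude, spacing = 3052 × cos(20°) = 2868 km.

2870 km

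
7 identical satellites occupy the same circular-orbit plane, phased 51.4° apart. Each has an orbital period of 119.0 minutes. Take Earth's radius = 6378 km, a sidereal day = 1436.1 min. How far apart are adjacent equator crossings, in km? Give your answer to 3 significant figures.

474 km

T = 119.0 min = 7140.0 s.
Single-satellite node shift = (7140.0/86166) × 360° = 29.83°.
With 7 satellites evenly phased, successive equator crossings are 29.83/7 = 4.262° apart.
That is 4.262 × 111.3 = 474 km at the equator.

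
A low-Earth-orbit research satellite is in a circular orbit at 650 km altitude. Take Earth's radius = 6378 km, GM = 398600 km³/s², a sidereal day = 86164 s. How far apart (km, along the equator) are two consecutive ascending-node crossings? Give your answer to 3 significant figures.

Semi-major axis a = 6378 + 650 = 7028 km. Period T = 2π√(a³/μ) = 2π√(7028³/398600) = 5863.5 s = 97.73 min.
During one orbit Earth rotates (5863.5 / 86164) × 360° = 24.50°.
At the equator that is 24.50° × (2π·6378/360) km/° = 24.50 × 111.3 = 2727 km.

2730 km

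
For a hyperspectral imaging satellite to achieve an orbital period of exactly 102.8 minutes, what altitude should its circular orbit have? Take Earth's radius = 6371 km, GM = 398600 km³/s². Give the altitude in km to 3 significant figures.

T = 102.8 min = 6168.0 s.
From T = 2π√(a³/μ): a = (μ T²/4π²)^(1/3) = (398600 × 6168.0² / 4π²)^(1/3) = 7269 km.
Altitude h = a − R = 7269 − 6371 = 898 km.

898 km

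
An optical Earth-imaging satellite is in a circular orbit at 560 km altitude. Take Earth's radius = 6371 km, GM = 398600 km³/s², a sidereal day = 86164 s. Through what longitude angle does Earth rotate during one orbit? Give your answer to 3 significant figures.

24.0°

Semi-major axis a = 6371 + 560 = 6931 km. Period T = 2π√(a³/μ) = 2π√(6931³/398600) = 5742.6 s = 95.71 min.
During one orbit Earth rotates (5742.6 / 86164) × 360° = 23.99°.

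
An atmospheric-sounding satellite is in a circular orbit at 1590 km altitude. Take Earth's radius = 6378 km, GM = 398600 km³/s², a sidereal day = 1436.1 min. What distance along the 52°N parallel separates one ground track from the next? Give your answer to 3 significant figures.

2030 km

Semi-major axis a = 6378 + 1590 = 7968 km. Period T = 2π√(a³/μ) = 2π√(7968³/398600) = 7078.4 s = 117.97 min.
Node shift per orbit = (7078.4/86166) × 360° = 29.57°.
Equatorial spacing = 29.57 × 111.3 km/° = 3292 km.
At 52° latitude, spacing = 3292 × cos(52°) = 2027 km.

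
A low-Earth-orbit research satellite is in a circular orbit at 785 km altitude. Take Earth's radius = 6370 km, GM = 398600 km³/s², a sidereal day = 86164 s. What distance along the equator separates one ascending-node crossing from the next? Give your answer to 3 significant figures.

Semi-major axis a = 6370 + 785 = 7155 km. Period T = 2π√(a³/μ) = 2π√(7155³/398600) = 6023.2 s = 100.39 min.
During one orbit Earth rotates (6023.2 / 86164) × 360° = 25.17°.
At the equator that is 25.17° × (2π·6370/360) km/° = 25.17 × 111.2 = 2798 km.

2800 km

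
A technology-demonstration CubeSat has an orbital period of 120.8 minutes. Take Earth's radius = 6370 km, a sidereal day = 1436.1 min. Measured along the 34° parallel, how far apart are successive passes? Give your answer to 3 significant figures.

2790 km

T = 120.8 min = 7248.0 s.
Node shift per orbit = (7248.0/86166) × 360° = 30.28°.
Equatorial spacing = 30.28 × 111.2 km/° = 3367 km.
At 34° latitude, spacing = 3367 × cos(34°) = 2791 km.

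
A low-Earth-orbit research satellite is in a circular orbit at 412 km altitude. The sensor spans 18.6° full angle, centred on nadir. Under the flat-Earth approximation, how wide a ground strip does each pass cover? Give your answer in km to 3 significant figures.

Half-angle = 18.6°/2 = 9.3°.
Swath width ≈ 2h·tan(θ/2) = 2 × 412 × tan(9.3°) = 134.9 km.

135 km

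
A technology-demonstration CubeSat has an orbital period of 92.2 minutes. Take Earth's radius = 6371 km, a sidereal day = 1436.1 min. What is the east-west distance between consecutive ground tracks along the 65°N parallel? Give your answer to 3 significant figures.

1090 km

T = 92.2 min = 5532.0 s.
Node shift per orbit = (5532.0/86166) × 360° = 23.11°.
Equatorial spacing = 23.11 × 111.2 km/° = 2570 km.
At 65° latitude, spacing = 2570 × cos(65°) = 1086 km.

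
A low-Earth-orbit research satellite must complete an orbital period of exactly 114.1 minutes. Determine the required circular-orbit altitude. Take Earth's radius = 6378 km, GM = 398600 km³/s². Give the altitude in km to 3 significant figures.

1410 km

T = 114.1 min = 6846.0 s.
From T = 2π√(a³/μ): a = (μ T²/4π²)^(1/3) = (398600 × 6846.0² / 4π²)^(1/3) = 7793 km.
Altitude h = a − R = 7793 − 6378 = 1415 km.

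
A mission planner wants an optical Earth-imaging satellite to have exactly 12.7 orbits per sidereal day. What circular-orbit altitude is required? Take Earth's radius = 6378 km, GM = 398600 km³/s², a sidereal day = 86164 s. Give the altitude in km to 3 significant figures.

Required period T = 86164 / 12.7 = 6784.6 s.
From T = 2π√(a³/μ): a = (μ T²/4π²)^(1/3) = (398600 × 6784.6² / 4π²)^(1/3) = 7746 km.
Altitude h = a − R = 7746 − 6378 = 1368 km.

1370 km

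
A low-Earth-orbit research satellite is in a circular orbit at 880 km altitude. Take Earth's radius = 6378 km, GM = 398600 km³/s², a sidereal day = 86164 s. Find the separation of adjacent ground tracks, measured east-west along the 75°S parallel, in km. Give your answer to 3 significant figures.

Semi-major axis a = 6378 + 880 = 7258 km. Period T = 2π√(a³/μ) = 2π√(7258³/398600) = 6153.7 s = 102.56 min.
Node shift per orbit = (6153.7/86164) × 360° = 25.71°.
Equatorial spacing = 25.71 × 111.3 km/° = 2862 km.
At 75° latitude, spacing = 2862 × cos(75°) = 741 km.

741 km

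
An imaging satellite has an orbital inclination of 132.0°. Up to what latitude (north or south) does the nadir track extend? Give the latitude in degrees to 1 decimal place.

Retrograde orbit: the ground track reaches ±(180° − i) = ±(180 − 132.0) = ±48.0°.

48.0°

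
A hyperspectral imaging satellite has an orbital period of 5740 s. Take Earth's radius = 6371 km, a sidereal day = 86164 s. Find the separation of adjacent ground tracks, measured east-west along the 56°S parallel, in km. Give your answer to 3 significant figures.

Node shift per orbit = (5740.0/86164) × 360° = 23.98°.
Equatorial spacing = 23.98 × 111.2 km/° = 2667 km.
At 56° latitude, spacing = 2667 × cos(56°) = 1491 km.

1490 km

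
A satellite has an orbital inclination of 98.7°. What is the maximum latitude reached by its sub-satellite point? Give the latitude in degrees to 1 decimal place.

Retrograde orbit: the ground track reaches ±(180° − i) = ±(180 − 98.7) = ±81.3°.

81.3°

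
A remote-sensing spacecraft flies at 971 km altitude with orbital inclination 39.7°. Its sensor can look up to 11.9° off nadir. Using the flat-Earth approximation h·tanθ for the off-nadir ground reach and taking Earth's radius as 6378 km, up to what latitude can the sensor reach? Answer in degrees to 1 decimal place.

For a prograde orbit the ground track reaches latitude ±i = ±39.7°.
Sensor half-swath on the ground ≈ 971·tan(11.9°) = 205 km = 1.84° of latitude.
Maximum observable latitude ≈ 39.7 + 1.84 = 41.5°.

41.5°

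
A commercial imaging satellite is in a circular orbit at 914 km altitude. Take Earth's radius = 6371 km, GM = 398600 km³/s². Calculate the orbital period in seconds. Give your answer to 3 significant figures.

6190 seconds

Semi-major axis a = 6371 + 914 = 7285 km. Period T = 2π√(a³/μ) = 2π√(7285³/398600) = 6188.1 s = 103.13 min.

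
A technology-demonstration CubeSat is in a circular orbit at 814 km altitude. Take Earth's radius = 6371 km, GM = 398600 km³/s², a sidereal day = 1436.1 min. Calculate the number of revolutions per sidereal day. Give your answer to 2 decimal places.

14.22

Semi-major axis a = 6371 + 814 = 7185 km. Period T = 2π√(a³/μ) = 2π√(7185³/398600) = 6061.1 s = 101.02 min.
Orbits per sidereal day = 86166 / 6061.1 = 14.216.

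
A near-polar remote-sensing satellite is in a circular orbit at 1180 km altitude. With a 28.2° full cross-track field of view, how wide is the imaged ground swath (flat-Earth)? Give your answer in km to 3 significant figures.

593 km

Half-angle = 28.2°/2 = 14.1°.
Swath width ≈ 2h·tan(θ/2) = 2 × 1180 × tan(14.1°) = 592.8 km.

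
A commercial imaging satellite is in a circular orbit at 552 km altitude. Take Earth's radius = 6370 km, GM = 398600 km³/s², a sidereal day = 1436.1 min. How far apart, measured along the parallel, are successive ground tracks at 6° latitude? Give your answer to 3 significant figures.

2650 km

Semi-major axis a = 6370 + 552 = 6922 km. Period T = 2π√(a³/μ) = 2π√(6922³/398600) = 5731.4 s = 95.52 min.
Node shift per orbit = (5731.4/86166) × 360° = 23.95°.
Equatorial spacing = 23.95 × 111.2 km/° = 2662 km.
At 6° latitude, spacing = 2662 × cos(6°) = 2648 km.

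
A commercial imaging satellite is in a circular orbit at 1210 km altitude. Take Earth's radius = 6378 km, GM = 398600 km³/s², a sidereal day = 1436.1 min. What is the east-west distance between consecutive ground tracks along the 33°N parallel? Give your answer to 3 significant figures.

2570 km

Semi-major axis a = 6378 + 1210 = 7588 km. Period T = 2π√(a³/μ) = 2π√(7588³/398600) = 6578.1 s = 109.64 min.
Node shift per orbit = (6578.1/86166) × 360° = 27.48°.
Equatorial spacing = 27.48 × 111.3 km/° = 3059 km.
At 33° latitude, spacing = 3059 × cos(33°) = 2566 km.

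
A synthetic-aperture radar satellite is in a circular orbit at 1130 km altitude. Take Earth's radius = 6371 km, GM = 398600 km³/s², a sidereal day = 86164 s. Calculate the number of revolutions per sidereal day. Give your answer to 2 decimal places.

13.33

Semi-major axis a = 6371 + 1130 = 7501 km. Period T = 2π√(a³/μ) = 2π√(7501³/398600) = 6465.3 s = 107.76 min.
Orbits per sidereal day = 86164 / 6465.3 = 13.327.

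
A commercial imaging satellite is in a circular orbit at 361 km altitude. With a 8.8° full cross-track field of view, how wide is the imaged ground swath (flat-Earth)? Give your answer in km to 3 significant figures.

Half-angle = 8.8°/2 = 4.4°.
Swath width ≈ 2h·tan(θ/2) = 2 × 361 × tan(4.4°) = 55.6 km.

55.6 km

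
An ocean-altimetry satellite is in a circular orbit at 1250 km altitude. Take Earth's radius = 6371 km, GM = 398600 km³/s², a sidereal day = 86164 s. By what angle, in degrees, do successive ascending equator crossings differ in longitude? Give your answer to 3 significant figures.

Semi-major axis a = 6371 + 1250 = 7621 km. Period T = 2π√(a³/μ) = 2π√(7621³/398600) = 6621.1 s = 110.35 min.
During one orbit Earth rotates (6621.1 / 86164) × 360° = 27.66°.

27.7°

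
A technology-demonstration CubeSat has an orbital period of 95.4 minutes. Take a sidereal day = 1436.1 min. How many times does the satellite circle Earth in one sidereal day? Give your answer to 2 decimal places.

T = 95.4 min = 5724.0 s.
Orbits per sidereal day = 86166 / 5724.0 = 15.053.

15.05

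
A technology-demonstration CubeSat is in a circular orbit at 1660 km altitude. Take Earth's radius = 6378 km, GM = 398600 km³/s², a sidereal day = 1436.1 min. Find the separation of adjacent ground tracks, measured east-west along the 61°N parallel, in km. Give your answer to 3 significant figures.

Semi-major axis a = 6378 + 1660 = 8038 km. Period T = 2π√(a³/μ) = 2π√(8038³/398600) = 7171.9 s = 119.53 min.
Node shift per orbit = (7171.9/86166) × 360° = 29.96°.
Equatorial spacing = 29.96 × 111.3 km/° = 3336 km.
At 61° latitude, spacing = 3336 × cos(61°) = 1617 km.

1620 km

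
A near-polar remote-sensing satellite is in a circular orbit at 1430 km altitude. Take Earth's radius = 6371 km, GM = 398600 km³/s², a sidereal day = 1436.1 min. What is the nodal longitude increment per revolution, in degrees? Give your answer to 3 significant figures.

Semi-major axis a = 6371 + 1430 = 7801 km. Period T = 2π√(a³/μ) = 2π√(7801³/398600) = 6857.0 s = 114.28 min.
During one orbit Earth rotates (6857.0 / 86166) × 360° = 28.65°.

28.6°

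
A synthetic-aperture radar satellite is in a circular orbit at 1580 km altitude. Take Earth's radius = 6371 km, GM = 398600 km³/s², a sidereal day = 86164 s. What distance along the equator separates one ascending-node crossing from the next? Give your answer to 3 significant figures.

3280 km

Semi-major axis a = 6371 + 1580 = 7951 km. Period T = 2π√(a³/μ) = 2π√(7951³/398600) = 7055.8 s = 117.60 min.
During one orbit Earth rotates (7055.8 / 86164) × 360° = 29.48°.
At the equator that is 29.48° × (2π·6371/360) km/° = 29.48 × 111.2 = 3278 km.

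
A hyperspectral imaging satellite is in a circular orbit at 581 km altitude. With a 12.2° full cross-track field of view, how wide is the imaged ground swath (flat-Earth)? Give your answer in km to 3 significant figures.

Half-angle = 12.2°/2 = 6.1°.
Swath width ≈ 2h·tan(θ/2) = 2 × 581 × tan(6.1°) = 124.2 km.

124 km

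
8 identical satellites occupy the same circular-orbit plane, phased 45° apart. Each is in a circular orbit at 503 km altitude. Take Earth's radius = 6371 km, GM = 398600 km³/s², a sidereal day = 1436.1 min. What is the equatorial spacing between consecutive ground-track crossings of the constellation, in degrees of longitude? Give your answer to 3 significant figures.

Semi-major axis a = 6371 + 503 = 6874 km. Period T = 2π√(a³/μ) = 2π√(6874³/398600) = 5671.9 s = 94.53 min.
Single-satellite node shift = (5671.9/86166) × 360° = 23.70°.
With 8 satellites evenly phased, successive equator crossings are 23.70/8 = 2.962° apart.

2.96°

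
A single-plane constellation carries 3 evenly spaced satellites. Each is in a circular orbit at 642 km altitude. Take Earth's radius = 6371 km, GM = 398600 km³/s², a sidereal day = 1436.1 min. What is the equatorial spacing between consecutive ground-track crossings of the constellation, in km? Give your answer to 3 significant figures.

905 km

Semi-major axis a = 6371 + 642 = 7013 km. Period T = 2π√(a³/μ) = 2π√(7013³/398600) = 5844.8 s = 97.41 min.
Single-satellite node shift = (5844.8/86166) × 360° = 24.42°.
With 3 satellites evenly phased, successive equator crossings are 24.42/3 = 8.140° apart.
That is 8.140 × 111.2 = 905 km at the equator.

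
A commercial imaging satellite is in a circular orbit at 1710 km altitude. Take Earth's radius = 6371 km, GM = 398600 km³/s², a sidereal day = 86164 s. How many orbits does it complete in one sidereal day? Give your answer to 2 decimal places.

Semi-major axis a = 6371 + 1710 = 8081 km. Period T = 2π√(a³/μ) = 2π√(8081³/398600) = 7229.5 s = 120.49 min.
Orbits per sidereal day = 86164 / 7229.5 = 11.918.

11.92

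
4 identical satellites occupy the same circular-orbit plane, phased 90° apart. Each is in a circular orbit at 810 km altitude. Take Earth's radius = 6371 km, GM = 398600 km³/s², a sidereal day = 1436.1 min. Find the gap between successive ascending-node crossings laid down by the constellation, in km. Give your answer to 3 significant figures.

703 km

Semi-major axis a = 6371 + 810 = 7181 km. Period T = 2π√(a³/μ) = 2π√(7181³/398600) = 6056.0 s = 100.93 min.
Single-satellite node shift = (6056.0/86166) × 360° = 25.30°.
With 4 satellites evenly phased, successive equator crossings are 25.30/4 = 6.326° apart.
That is 6.326 × 111.2 = 703 km at the equator.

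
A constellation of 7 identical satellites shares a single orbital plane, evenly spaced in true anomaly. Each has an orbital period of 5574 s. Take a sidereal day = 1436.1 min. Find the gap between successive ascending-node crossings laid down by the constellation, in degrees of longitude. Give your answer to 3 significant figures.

3.33°

Single-satellite node shift = (5574.0/86166) × 360° = 23.29°.
With 7 satellites evenly phased, successive equator crossings are 23.29/7 = 3.327° apart.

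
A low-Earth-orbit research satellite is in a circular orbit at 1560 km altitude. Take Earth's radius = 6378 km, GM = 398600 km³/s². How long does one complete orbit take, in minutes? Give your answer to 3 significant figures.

Semi-major axis a = 6378 + 1560 = 7938 km. Period T = 2π√(a³/μ) = 2π√(7938³/398600) = 7038.5 s = 117.31 min.

117 min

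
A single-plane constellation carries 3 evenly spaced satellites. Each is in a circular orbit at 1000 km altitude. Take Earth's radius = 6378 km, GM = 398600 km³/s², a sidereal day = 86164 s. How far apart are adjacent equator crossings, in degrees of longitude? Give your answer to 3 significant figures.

8.78°

Semi-major axis a = 6378 + 1000 = 7378 km. Period T = 2π√(a³/μ) = 2π√(7378³/398600) = 6306.9 s = 105.12 min.
Single-satellite node shift = (6306.9/86164) × 360° = 26.35°.
With 3 satellites evenly phased, successive equator crossings are 26.35/3 = 8.784° apart.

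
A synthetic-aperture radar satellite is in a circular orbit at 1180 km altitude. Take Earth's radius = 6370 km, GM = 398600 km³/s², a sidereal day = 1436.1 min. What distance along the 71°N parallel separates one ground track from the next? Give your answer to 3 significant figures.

987 km

Semi-major axis a = 6370 + 1180 = 7550 km. Period T = 2π√(a³/μ) = 2π√(7550³/398600) = 6528.8 s = 108.81 min.
Node shift per orbit = (6528.8/86166) × 360° = 27.28°.
Equatorial spacing = 27.28 × 111.2 km/° = 3033 km.
At 71° latitude, spacing = 3033 × cos(71°) = 987 km.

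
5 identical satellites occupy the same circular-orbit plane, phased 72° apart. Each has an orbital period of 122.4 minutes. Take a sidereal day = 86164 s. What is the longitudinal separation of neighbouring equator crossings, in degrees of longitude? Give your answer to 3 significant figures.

T = 122.4 min = 7344.0 s.
Single-satellite node shift = (7344.0/86164) × 360° = 30.68°.
With 5 satellites evenly phased, successive equator crossings are 30.68/5 = 6.137° apart.

6.14°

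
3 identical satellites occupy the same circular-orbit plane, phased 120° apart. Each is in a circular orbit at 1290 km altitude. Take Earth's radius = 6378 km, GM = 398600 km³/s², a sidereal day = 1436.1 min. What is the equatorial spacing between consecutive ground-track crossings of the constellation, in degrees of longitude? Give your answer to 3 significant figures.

Semi-major axis a = 6378 + 1290 = 7668 km. Period T = 2π√(a³/μ) = 2π√(7668³/398600) = 6682.4 s = 111.37 min.
Single-satellite node shift = (6682.4/86166) × 360° = 27.92°.
With 3 satellites evenly phased, successive equator crossings are 27.92/3 = 9.306° apart.

9.31°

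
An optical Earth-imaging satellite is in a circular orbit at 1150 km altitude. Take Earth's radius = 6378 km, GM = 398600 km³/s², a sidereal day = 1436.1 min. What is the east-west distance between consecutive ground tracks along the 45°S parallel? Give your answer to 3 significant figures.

2140 km

Semi-major axis a = 6378 + 1150 = 7528 km. Period T = 2π√(a³/μ) = 2π√(7528³/398600) = 6500.3 s = 108.34 min.
Node shift per orbit = (6500.3/86166) × 360° = 27.16°.
Equatorial spacing = 27.16 × 111.3 km/° = 3023 km.
At 45° latitude, spacing = 3023 × cos(45°) = 2138 km.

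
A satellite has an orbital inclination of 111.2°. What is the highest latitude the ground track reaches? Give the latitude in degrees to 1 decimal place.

68.8°

Retrograde orbit: the ground track reaches ±(180° − i) = ±(180 − 111.2) = ±68.8°.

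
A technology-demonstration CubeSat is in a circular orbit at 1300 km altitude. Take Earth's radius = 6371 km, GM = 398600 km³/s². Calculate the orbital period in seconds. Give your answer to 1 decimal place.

6686.4 seconds

Semi-major axis a = 6371 + 1300 = 7671 km. Period T = 2π√(a³/μ) = 2π√(7671³/398600) = 6686.4 s = 111.44 min.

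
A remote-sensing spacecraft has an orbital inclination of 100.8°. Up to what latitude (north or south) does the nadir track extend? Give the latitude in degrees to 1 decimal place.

79.2°

Retrograde orbit: the ground track reaches ±(180° − i) = ±(180 − 100.8) = ±79.2°.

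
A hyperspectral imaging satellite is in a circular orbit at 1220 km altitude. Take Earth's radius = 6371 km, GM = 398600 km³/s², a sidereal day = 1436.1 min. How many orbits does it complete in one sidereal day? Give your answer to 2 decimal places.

Semi-major axis a = 6371 + 1220 = 7591 km. Period T = 2π√(a³/μ) = 2π√(7591³/398600) = 6582.0 s = 109.70 min.
Orbits per sidereal day = 86166 / 6582.0 = 13.091.

13.09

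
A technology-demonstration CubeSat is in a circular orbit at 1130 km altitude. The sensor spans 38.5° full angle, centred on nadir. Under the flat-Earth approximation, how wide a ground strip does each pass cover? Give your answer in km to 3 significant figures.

Half-angle = 38.5°/2 = 19.25°.
Swath width ≈ 2h·tan(θ/2) = 2 × 1130 × tan(19.25°) = 789.2 km.

789 km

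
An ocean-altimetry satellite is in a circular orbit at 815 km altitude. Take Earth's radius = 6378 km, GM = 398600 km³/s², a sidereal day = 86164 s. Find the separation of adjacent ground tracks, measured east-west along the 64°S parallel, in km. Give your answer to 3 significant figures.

1240 km

Semi-major axis a = 6378 + 815 = 7193 km. Period T = 2π√(a³/μ) = 2π√(7193³/398600) = 6071.2 s = 101.19 min.
Node shift per orbit = (6071.2/86164) × 360° = 25.37°.
Equatorial spacing = 25.37 × 111.3 km/° = 2824 km.
At 64° latitude, spacing = 2824 × cos(64°) = 1238 km.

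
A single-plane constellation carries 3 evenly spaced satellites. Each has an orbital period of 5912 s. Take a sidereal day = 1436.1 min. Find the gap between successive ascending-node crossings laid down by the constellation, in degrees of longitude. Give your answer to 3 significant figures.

8.23°

Single-satellite node shift = (5912.0/86166) × 360° = 24.70°.
With 3 satellites evenly phased, successive equator crossings are 24.70/3 = 8.233° apart.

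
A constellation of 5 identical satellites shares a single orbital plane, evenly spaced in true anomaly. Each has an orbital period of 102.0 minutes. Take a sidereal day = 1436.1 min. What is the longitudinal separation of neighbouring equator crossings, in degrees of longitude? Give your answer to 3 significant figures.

T = 102.0 min = 6120.0 s.
Single-satellite node shift = (6120.0/86166) × 360° = 25.57°.
With 5 satellites evenly phased, successive equator crossings are 25.57/5 = 5.114° apart.

5.11°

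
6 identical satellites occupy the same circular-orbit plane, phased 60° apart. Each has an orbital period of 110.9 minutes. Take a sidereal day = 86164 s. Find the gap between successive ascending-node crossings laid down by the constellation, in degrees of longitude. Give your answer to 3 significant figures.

T = 110.9 min = 6654.0 s.
Single-satellite node shift = (6654.0/86164) × 360° = 27.80°.
With 6 satellites evenly phased, successive equator crossings are 27.80/6 = 4.633° apart.

4.63°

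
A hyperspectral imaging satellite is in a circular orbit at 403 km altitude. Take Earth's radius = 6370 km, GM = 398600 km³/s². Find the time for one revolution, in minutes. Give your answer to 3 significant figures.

92.5 min

Semi-major axis a = 6370 + 403 = 6773 km. Period T = 2π√(a³/μ) = 2π√(6773³/398600) = 5547.3 s = 92.46 min.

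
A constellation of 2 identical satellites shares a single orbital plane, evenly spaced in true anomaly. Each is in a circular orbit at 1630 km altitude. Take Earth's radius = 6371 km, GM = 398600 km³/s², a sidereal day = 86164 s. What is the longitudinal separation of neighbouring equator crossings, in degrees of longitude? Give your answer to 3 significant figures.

14.9°

Semi-major axis a = 6371 + 1630 = 8001 km. Period T = 2π√(a³/μ) = 2π√(8001³/398600) = 7122.4 s = 118.71 min.
Single-satellite node shift = (7122.4/86164) × 360° = 29.76°.
With 2 satellites evenly phased, successive equator crossings are 29.76/2 = 14.879° apart.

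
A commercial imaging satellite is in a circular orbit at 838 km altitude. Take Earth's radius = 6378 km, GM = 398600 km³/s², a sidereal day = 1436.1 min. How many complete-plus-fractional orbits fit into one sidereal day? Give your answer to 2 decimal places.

Semi-major axis a = 6378 + 838 = 7216 km. Period T = 2π√(a³/μ) = 2π√(7216³/398600) = 6100.4 s = 101.67 min.
Orbits per sidereal day = 86166 / 6100.4 = 14.125.

14.12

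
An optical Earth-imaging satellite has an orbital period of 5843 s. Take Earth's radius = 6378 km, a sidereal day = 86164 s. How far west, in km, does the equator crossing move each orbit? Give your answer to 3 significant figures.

During one orbit Earth rotates (5843.0 / 86164) × 360° = 24.41°.
At the equator that is 24.41° × (2π·6378/360) km/° = 24.41 × 111.3 = 2718 km.

2720 km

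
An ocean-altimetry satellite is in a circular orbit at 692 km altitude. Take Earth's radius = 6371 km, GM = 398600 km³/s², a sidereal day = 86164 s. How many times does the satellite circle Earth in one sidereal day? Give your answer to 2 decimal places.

Semi-major axis a = 6371 + 692 = 7063 km. Period T = 2π√(a³/μ) = 2π√(7063³/398600) = 5907.4 s = 98.46 min.
Orbits per sidereal day = 86164 / 5907.4 = 14.586.

14.59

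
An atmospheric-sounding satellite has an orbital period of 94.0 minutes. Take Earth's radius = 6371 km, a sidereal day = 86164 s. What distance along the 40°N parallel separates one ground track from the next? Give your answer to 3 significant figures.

2010 km

T = 94.0 min = 5640.0 s.
Node shift per orbit = (5640.0/86164) × 360° = 23.56°.
Equatorial spacing = 23.56 × 111.2 km/° = 2620 km.
At 40° latitude, spacing = 2620 × cos(40°) = 2007 km.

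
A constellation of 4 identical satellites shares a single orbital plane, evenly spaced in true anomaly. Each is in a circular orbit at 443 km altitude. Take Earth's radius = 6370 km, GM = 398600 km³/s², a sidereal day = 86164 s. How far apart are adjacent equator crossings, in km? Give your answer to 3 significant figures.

650 km

Semi-major axis a = 6370 + 443 = 6813 km. Period T = 2π√(a³/μ) = 2π√(6813³/398600) = 5596.5 s = 93.28 min.
Single-satellite node shift = (5596.5/86164) × 360° = 23.38°.
With 4 satellites evenly phased, successive equator crossings are 23.38/4 = 5.846° apart.
That is 5.846 × 111.2 = 650 km at the equator.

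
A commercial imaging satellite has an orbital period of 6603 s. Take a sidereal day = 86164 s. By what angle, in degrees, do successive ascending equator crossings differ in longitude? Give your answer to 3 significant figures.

During one orbit Earth rotates (6603.0 / 86164) × 360° = 27.59°.

27.6°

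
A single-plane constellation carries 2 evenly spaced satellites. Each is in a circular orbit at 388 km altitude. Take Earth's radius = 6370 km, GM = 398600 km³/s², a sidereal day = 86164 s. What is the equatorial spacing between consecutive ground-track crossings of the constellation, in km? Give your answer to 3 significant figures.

Semi-major axis a = 6370 + 388 = 6758 km. Period T = 2π√(a³/μ) = 2π√(6758³/398600) = 5528.9 s = 92.15 min.
Single-satellite node shift = (5528.9/86164) × 360° = 23.10°.
With 2 satellites evenly phased, successive equator crossings are 23.10/2 = 11.550° apart.
That is 11.550 × 111.2 = 1284 km at the equator.

1280 km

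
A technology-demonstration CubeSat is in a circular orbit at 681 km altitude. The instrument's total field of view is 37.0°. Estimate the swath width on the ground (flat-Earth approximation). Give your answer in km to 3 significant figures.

456 km

Half-angle = 37.0°/2 = 18.5°.
Swath width ≈ 2h·tan(θ/2) = 2 × 681 × tan(18.5°) = 455.7 km.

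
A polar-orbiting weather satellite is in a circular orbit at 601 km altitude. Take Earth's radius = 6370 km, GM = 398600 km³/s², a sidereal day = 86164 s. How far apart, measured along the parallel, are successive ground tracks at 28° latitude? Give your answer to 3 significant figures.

2380 km

Semi-major axis a = 6370 + 601 = 6971 km. Period T = 2π√(a³/μ) = 2π√(6971³/398600) = 5792.3 s = 96.54 min.
Node shift per orbit = (5792.3/86164) × 360° = 24.20°.
Equatorial spacing = 24.20 × 111.2 km/° = 2691 km.
At 28° latitude, spacing = 2691 × cos(28°) = 2376 km.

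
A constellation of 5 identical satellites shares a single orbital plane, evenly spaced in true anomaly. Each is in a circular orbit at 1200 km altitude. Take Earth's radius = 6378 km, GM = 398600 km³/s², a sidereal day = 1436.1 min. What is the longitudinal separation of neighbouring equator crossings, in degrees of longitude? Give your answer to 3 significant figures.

5.49°

Semi-major axis a = 6378 + 1200 = 7578 km. Period T = 2π√(a³/μ) = 2π√(7578³/398600) = 6565.1 s = 109.42 min.
Single-satellite node shift = (6565.1/86166) × 360° = 27.43°.
With 5 satellites evenly phased, successive equator crossings are 27.43/5 = 5.486° apart.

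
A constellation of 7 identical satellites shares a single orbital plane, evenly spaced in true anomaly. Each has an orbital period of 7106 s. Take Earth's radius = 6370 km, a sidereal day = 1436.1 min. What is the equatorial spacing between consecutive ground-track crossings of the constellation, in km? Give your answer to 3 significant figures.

472 km

Single-satellite node shift = (7106.0/86166) × 360° = 29.69°.
With 7 satellites evenly phased, successive equator crossings are 29.69/7 = 4.241° apart.
That is 4.241 × 111.2 = 472 km at the equator.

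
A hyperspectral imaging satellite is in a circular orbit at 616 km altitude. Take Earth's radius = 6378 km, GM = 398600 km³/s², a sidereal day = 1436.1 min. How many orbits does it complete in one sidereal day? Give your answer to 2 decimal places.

Semi-major axis a = 6378 + 616 = 6994 km. Period T = 2π√(a³/μ) = 2π√(6994³/398600) = 5821.0 s = 97.02 min.
Orbits per sidereal day = 86166 / 5821.0 = 14.803.

14.80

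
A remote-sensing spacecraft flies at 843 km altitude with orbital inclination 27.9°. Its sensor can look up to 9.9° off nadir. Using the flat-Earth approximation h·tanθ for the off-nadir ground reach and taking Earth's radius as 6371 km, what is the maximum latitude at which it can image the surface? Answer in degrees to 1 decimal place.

For a prograde orbit the ground track reaches latitude ±i = ±27.9°.
Sensor half-swath on the ground ≈ 843·tan(9.9°) = 147 km = 1.32° of latitude.
Maximum observable latitude ≈ 27.9 + 1.32 = 29.2°.

29.2°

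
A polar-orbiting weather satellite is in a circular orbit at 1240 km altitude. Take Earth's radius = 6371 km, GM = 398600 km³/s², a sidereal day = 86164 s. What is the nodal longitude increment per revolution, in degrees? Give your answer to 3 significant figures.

27.6°

Semi-major axis a = 6371 + 1240 = 7611 km. Period T = 2π√(a³/μ) = 2π√(7611³/398600) = 6608.1 s = 110.13 min.
During one orbit Earth rotates (6608.1 / 86164) × 360° = 27.61°.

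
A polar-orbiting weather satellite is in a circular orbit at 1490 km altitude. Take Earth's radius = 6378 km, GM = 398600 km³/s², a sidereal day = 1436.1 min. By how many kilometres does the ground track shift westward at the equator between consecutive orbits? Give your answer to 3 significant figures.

Semi-major axis a = 6378 + 1490 = 7868 km. Period T = 2π√(a³/μ) = 2π√(7868³/398600) = 6945.6 s = 115.76 min.
During one orbit Earth rotates (6945.6 / 86166) × 360° = 29.02°.
At the equator that is 29.02° × (2π·6378/360) km/° = 29.02 × 111.3 = 3230 km.

3230 km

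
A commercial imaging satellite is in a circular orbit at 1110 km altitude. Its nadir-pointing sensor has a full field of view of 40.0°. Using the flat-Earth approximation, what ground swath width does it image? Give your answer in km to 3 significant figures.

808 km

Half-angle = 40.0°/2 = 20°.
Swath width ≈ 2h·tan(θ/2) = 2 × 1110 × tan(20°) = 808.0 km.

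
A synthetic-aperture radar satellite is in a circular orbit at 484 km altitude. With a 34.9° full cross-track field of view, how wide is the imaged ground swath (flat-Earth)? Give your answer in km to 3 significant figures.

Half-angle = 34.9°/2 = 17.45°.
Swath width ≈ 2h·tan(θ/2) = 2 × 484 × tan(17.45°) = 304.3 km.

304 km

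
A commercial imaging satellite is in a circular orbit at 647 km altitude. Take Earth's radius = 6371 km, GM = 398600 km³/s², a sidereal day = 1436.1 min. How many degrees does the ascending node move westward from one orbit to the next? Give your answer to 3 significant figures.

24.4°

Semi-major axis a = 6371 + 647 = 7018 km. Period T = 2π√(a³/μ) = 2π√(7018³/398600) = 5851.0 s = 97.52 min.
During one orbit Earth rotates (5851.0 / 86166) × 360° = 24.45°.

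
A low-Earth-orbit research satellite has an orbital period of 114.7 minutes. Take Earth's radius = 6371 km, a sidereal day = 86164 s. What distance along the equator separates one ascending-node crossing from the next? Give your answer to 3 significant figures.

T = 114.7 min = 6882.0 s.
During one orbit Earth rotates (6882.0 / 86164) × 360° = 28.75°.
At the equator that is 28.75° × (2π·6371/360) km/° = 28.75 × 111.2 = 3197 km.

3200 km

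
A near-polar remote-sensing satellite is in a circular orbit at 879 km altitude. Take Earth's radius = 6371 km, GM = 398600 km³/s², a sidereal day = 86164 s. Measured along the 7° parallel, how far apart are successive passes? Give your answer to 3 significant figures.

2830 km

Semi-major axis a = 6371 + 879 = 7250 km. Period T = 2π√(a³/μ) = 2π√(7250³/398600) = 6143.5 s = 102.39 min.
Node shift per orbit = (6143.5/86164) × 360° = 25.67°.
Equatorial spacing = 25.67 × 111.2 km/° = 2854 km.
At 7° latitude, spacing = 2854 × cos(7°) = 2833 km.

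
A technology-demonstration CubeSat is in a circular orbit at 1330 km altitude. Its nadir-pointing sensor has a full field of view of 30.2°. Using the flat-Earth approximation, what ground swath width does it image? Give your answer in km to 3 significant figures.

718 km

Half-angle = 30.2°/2 = 15.1°.
Swath width ≈ 2h·tan(θ/2) = 2 × 1330 × tan(15.1°) = 717.7 km.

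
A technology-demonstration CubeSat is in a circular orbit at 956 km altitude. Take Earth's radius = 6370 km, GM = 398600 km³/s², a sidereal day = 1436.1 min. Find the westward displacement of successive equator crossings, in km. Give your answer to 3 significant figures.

Semi-major axis a = 6370 + 956 = 7326 km. Period T = 2π√(a³/μ) = 2π√(7326³/398600) = 6240.4 s = 104.01 min.
During one orbit Earth rotates (6240.4 / 86166) × 360° = 26.07°.
At the equator that is 26.07° × (2π·6370/360) km/° = 26.07 × 111.2 = 2899 km.

2900 km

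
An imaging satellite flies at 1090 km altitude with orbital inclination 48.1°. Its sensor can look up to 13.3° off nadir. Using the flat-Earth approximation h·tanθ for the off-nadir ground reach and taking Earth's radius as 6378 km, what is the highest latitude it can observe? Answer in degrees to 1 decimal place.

50.4°

For a prograde orbit the ground track reaches latitude ±i = ±48.1°.
Sensor half-swath on the ground ≈ 1090·tan(13.3°) = 258 km = 2.31° of latitude.
Maximum observable latitude ≈ 48.1 + 2.31 = 50.4°.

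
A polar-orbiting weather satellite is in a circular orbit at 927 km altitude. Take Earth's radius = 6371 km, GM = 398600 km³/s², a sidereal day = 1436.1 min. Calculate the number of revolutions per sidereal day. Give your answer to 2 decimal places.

Semi-major axis a = 6371 + 927 = 7298 km. Period T = 2π√(a³/μ) = 2π√(7298³/398600) = 6204.6 s = 103.41 min.
Orbits per sidereal day = 86166 / 6204.6 = 13.887.

13.89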